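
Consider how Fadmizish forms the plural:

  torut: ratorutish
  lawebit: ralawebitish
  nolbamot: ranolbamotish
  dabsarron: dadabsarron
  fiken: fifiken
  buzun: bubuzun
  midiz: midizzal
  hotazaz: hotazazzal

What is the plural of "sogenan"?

"sogenan" ends in -n. The stems ending in -n (dabsarron → dadabsarron, fiken → fifiken, buzun → bubuzun) repeat the first consonant+vowel as a prefix.
So sogenan → sosogenan.

sosogenan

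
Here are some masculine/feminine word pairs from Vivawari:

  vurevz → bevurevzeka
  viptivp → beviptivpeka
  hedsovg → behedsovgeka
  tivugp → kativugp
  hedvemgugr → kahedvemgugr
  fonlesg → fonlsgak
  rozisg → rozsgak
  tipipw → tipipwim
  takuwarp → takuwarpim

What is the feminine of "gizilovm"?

viptivp and tivugp both end in -p yet inflect differently (beviptivpeka, kativugp), so the final letter is not what conditions the rule; the second-to-last letter is.
"gizilovm" has second-to-last letter 'v'. The stems whose second-to-last letter is 'v' (vurevz → bevurevzeka, viptivp → beviptivpeka, hedsovg → behedsovgeka) add be- … -eka around the stem.
So gizilovm → begizilovmeka.

begizilovmeka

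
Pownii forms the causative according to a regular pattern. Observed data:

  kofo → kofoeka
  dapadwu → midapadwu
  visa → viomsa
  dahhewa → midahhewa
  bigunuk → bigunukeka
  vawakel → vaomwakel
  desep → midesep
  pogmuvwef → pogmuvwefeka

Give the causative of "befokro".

befokroeka

"befokro" begins with b-. The one such stem in the data (bigunuk → bigunukeka) adds -eka, so the same rule applies.
So befokro → befokroeka.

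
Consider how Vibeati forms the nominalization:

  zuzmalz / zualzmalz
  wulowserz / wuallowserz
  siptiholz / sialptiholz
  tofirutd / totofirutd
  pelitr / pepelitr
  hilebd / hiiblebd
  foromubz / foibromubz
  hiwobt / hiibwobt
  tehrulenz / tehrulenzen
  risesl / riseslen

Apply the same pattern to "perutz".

peperutz

tofirutd and hilebd both end in -d yet inflect differently (totofirutd, hiiblebd), so the final letter is not what conditions the rule; the second-to-last letter is.
"perutz" has second-to-last letter 't'. The stems whose second-to-last letter is 't' (tofirutd → totofirutd, pelitr → pepelitr) repeat the first consonant+vowel as a prefix.
So perutz → peperutz.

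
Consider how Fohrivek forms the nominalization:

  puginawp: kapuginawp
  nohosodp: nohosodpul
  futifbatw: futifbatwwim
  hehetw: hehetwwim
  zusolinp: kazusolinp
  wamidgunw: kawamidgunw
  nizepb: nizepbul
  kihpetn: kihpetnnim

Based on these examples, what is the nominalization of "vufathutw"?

vufathutwwim

wamidgunw and futifbatw both end in -w yet inflect differently (kawamidgunw, futifbatwwim), so the final letter is not what conditions the rule; the second-to-last letter is.
"vufathutw" has second-to-last letter 't'. The stems whose second-to-last letter is 't' (futifbatw → futifbatwwim, hehetw → hehetwwim, kihpetn → kihpetnnim) double the final consonant and add -im.
So vufathutw → vufathutwwim.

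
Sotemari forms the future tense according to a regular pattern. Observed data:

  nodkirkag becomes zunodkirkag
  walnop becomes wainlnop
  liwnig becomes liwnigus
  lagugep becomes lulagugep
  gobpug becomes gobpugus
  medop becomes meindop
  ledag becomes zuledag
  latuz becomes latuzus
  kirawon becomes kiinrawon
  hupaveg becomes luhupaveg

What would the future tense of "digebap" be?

zudigebap

"digebap" has last vowel 'a'. The stems whose last vowel is 'a' (nodkirkag → zunodkirkag, ledag → zuledag) add the prefix zu-.
So digebap → zudigebap.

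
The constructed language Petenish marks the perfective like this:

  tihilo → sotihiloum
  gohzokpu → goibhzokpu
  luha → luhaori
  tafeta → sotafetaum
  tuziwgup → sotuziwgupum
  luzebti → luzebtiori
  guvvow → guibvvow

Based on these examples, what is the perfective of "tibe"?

sotibeum

tafeta and luha both end in -a yet inflect differently (sotafetaum, luhaori), so the final letter is not what conditions the rule; the first letter is.
"tibe" begins with t-. The stems beginning with t- (tafeta → sotafetaum, tuziwgup → sotuziwgupum, tihilo → sotihiloum) add so- … -um around the stem.
So tibe → sotibeum.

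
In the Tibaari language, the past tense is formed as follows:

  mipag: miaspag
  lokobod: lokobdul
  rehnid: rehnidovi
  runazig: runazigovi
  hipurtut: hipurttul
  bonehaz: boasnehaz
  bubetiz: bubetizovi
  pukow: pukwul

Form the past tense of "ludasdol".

ludasdlul

mipag and runazig both end in -g yet inflect differently (miaspag, runazigovi), so the final letter is not what conditions the rule; the last vowel is.
"ludasdol" has last vowel 'o'. The stems whose last vowel is 'o' (lokobod → lokobdul, pukow → pukwul) delete the last vowel and add -ul.
So ludasdol → ludasdlul.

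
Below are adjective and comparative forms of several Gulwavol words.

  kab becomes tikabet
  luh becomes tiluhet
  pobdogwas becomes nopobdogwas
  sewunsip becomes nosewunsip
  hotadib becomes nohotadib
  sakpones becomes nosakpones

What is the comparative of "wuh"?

tiwuhet

kab and hotadib both end in -b yet inflect differently (tikabet, nohotadib), so the final letter is not what conditions the rule; the number of vowels is.
"wuh" has 1 vowel. The stems with 1 vowel (kab → tikabet, luh → tiluhet) add ti- … -et around the stem.
The other pattern: stems with 3 vowels add the prefix no-.
So wuh → tiwuhet.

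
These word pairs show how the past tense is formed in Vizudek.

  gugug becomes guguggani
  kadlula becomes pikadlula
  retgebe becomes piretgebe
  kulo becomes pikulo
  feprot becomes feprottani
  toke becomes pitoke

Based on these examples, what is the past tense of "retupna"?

feprot and kulo both have last vowel 'o' yet inflect differently (feprottani, pikulo), so the last vowel is not what conditions the rule; whether the stem ends in a vowel or a consonant is.
"retupna" ends in a vowel. The stems ending in a vowel (kulo → pikulo, retgebe → piretgebe, kadlula → pikadlula) add the prefix pi-.
The other pattern: stems ending in a consonant double the final consonant and add -ani.
So retupna → piretupna.

piretupna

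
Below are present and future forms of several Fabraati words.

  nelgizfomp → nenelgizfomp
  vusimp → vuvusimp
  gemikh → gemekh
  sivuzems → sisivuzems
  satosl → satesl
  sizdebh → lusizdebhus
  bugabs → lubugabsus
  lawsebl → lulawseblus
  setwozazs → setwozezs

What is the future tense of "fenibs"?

lufenibsus

"fenibs" has second-to-last letter 'b'. The stems whose second-to-last letter is 'b' (bugabs → lubugabsus, sizdebh → lusizdebhus, lawsebl → lulawseblus) add lu- … -us around the stem.
The other patterns: stems whose second-to-last letter is 'm' repeat the first consonant+vowel as a prefix; stems whose second-to-last letter is 'k', 's' or 'z' change the last vowel to 'e'.
So fenibs → lufenibsus.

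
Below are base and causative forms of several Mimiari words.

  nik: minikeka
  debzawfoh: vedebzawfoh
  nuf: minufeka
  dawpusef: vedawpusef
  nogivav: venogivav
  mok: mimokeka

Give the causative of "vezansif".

vevezansif

"vezansif" has 3 vowels. The stems with 3 vowels (dawpusef → vedawpusef, debzawfoh → vedebzawfoh, nogivav → venogivav) add the prefix ve-.
The other pattern: stems with 1 vowel add mi- … -eka around the stem.
So vezansif → vevezansif.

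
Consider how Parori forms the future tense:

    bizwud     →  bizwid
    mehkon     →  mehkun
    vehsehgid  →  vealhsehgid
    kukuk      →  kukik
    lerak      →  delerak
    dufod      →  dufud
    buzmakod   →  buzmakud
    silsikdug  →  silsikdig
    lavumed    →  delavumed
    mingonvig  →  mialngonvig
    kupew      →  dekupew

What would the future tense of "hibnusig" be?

hialbnusig

"hibnusig" has last vowel 'i'. The stems whose last vowel is 'i' (vehsehgid → vealhsehgid, mingonvig → mialngonvig) insert -al- after the first vowel.
So hibnusig → hialbnusig.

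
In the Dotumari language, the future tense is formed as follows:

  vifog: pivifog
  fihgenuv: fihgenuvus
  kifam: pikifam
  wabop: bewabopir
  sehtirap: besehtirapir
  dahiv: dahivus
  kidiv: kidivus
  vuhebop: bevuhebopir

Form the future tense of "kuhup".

bekuhupir

"kuhup" ends in -p. The stems ending in -p (sehtirap → besehtirapir, vuhebop → bevuhebopir, wabop → bewabopir) add be- … -ir around the stem.
So kuhup → bekuhupir.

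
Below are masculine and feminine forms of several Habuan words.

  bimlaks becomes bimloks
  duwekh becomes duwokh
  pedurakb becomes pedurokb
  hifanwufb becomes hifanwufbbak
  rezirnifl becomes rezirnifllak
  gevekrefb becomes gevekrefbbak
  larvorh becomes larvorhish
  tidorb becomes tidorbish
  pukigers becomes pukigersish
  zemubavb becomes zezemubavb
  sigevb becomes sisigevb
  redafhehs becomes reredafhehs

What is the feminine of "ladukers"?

ladukersish

"ladukers" has second-to-last letter 'r'. The stems whose second-to-last letter is 'r' (larvorh → larvorhish, tidorb → tidorbish, pukigers → pukigersish) add -ish.
So ladukers → ladukersish.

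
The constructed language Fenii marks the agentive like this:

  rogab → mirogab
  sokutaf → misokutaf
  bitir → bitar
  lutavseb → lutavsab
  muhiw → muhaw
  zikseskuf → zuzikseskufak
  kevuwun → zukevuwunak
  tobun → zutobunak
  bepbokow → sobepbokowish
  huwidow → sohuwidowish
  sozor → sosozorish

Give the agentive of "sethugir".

rogab and lutavseb both end in -b yet inflect differently (mirogab, lutavsab), so the final letter is not what conditions the rule; the last vowel is.
"sethugir" has last vowel 'i'. The stems whose last vowel is 'i' (bitir → bitar, muhiw → muhaw) change the last vowel to 'a'.
So sethugir → sethugar.

sethugar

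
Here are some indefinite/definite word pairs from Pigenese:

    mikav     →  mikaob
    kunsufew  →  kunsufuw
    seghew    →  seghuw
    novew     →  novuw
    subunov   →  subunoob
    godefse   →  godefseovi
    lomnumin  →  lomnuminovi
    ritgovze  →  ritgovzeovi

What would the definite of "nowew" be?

nowuw

seghew and ritgovze both have last vowel 'e' yet inflect differently (seghuw, ritgovzeovi), so the last vowel is not what conditions the rule; the final letter is.
"nowew" ends in -w. The stems ending in -w (seghew → seghuw, novew → novuw, kunsufew → kunsufuw) change the last vowel to 'u'.
So nowew → nowuw.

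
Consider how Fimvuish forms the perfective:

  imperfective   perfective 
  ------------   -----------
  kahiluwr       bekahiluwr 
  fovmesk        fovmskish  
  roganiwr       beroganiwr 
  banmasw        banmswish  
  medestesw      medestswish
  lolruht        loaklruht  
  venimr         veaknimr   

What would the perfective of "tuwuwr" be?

"tuwuwr" has second-to-last letter 'w'. The stems whose second-to-last letter is 'w' (kahiluwr → bekahiluwr, roganiwr → beroganiwr) add the prefix be-.
The other patterns: stems whose second-to-last letter is 's' delete the last vowel and add -ish; stems whose second-to-last letter is 'h' or 'm' insert -ak- after the first vowel.
So tuwuwr → betuwuwr.

betuwuwr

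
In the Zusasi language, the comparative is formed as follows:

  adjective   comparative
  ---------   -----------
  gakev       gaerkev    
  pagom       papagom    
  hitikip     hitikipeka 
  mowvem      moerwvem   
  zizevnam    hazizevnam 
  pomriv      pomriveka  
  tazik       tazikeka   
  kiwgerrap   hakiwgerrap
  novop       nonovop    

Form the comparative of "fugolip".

kiwgerrap and hitikip both end in -p yet inflect differently (hakiwgerrap, hitikipeka), so the final letter is not what conditions the rule; the last vowel is.
"fugolip" has last vowel 'i'. The stems whose last vowel is 'i' (tazik → tazikeka, hitikip → hitikipeka, pomriv → pomriveka) add -eka.
The other patterns: stems whose last vowel is 'a' add the prefix ha-; stems whose last vowel is 'e' insert -er- after the first vowel; stems whose last vowel is 'o' repeat the first consonant+vowel as a prefix.
So fugolip → fugolipeka.

fugolipeka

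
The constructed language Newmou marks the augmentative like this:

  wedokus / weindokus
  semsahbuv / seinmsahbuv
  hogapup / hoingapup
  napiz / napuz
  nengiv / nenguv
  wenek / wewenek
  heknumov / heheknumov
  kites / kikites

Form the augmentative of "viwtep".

viviwtep

semsahbuv and nengiv both end in -v yet inflect differently (seinmsahbuv, nenguv), so the final letter is not what conditions the rule; the last vowel is.
"viwtep" has last vowel 'e'. The stems whose last vowel is 'e' (wenek → wewenek, kites → kikites) repeat the first consonant+vowel as a prefix.
The other patterns: stems whose last vowel is 'u' insert -in- after the first vowel; stems whose last vowel is 'i' change the last vowel to 'u'.
So viwtep → viviwtep.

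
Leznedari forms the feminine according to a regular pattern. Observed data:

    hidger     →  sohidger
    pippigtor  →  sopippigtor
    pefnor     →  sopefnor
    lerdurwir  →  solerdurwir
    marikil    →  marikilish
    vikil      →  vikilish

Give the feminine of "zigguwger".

lerdurwir and marikil both have last vowel 'i' yet inflect differently (solerdurwir, marikilish), so the last vowel is not what conditions the rule; the final letter is.
"zigguwger" ends in -r. The stems ending in -r (hidger → sohidger, pippigtor → sopippigtor, pefnor → sopefnor) add the prefix so-.
The other pattern: stems ending in -l add -ish.
So zigguwger → sozigguwger.

sozigguwger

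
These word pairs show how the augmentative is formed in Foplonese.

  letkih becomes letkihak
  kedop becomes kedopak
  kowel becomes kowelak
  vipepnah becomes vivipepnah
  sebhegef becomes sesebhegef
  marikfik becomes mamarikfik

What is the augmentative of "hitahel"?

hihitahel

"hitahel" has 3 vowels. The stems with 3 vowels (vipepnah → vivipepnah, sebhegef → sesebhegef, marikfik → mamarikfik) repeat the first consonant+vowel as a prefix.
The other pattern: stems with 2 vowels add -ak.
So hitahel → hihitahel.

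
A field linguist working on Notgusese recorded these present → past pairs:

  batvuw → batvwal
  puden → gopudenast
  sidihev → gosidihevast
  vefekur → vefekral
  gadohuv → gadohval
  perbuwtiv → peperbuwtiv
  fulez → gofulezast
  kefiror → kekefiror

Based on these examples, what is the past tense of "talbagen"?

gotalbagenast

gadohuv and sidihev both end in -v yet inflect differently (gadohval, gosidihevast), so the final letter is not what conditions the rule; the last vowel is.
"talbagen" has last vowel 'e'. The stems whose last vowel is 'e' (sidihev → gosidihevast, fulez → gofulezast, puden → gopudenast) add go- … -ast around the stem.
So talbagen → gotalbagenast.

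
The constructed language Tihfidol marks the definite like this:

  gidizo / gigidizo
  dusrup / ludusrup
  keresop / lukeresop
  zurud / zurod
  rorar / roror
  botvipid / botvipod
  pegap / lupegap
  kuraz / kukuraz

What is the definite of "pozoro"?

pegap and kuraz both have last vowel 'a' yet inflect differently (lupegap, kukuraz), so the last vowel is not what conditions the rule; the final letter is.
"pozoro" ends in -o. The one such stem in the data (gidizo → gigidizo) repeats the first consonant+vowel as a prefix (as does kuraz), so the same rule applies.
The other patterns: stems ending in -p add the prefix lu-; stems ending in -d or -r change the last vowel to 'o'.
So pozoro → popozoro.

popozoro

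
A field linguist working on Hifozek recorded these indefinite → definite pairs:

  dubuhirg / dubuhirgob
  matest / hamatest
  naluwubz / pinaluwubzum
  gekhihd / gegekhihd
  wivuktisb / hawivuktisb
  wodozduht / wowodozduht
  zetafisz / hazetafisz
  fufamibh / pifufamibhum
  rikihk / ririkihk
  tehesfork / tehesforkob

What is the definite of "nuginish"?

hanuginish

tehesfork and rikihk both end in -k yet inflect differently (tehesforkob, ririkihk), so the final letter is not what conditions the rule; the second-to-last letter is.
"nuginish" has second-to-last letter 's'. The stems whose second-to-last letter is 's' (matest → hamatest, zetafisz → hazetafisz, wivuktisb → hawivuktisb) add the prefix ha-.
So nuginish → hanuginish.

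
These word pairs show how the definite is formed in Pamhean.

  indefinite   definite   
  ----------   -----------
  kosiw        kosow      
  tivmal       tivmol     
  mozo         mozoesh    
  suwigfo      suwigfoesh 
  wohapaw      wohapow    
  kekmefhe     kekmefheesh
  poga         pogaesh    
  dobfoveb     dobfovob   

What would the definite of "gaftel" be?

gaftol

dobfoveb and kekmefhe both have last vowel 'e' yet inflect differently (dobfovob, kekmefheesh), so the last vowel is not what conditions the rule; whether the stem ends in a vowel or a consonant is.
"gaftel" ends in a consonant. The stems ending in a consonant (kosiw → kosow, wohapaw → wohapow, dobfoveb → dobfovob) change the last vowel to 'o'.
So gaftel → gaftol.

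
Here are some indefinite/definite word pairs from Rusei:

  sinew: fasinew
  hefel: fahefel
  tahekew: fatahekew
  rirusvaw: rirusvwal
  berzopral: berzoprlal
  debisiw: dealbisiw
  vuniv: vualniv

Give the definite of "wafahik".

waalfahik

sinew and rirusvaw both end in -w yet inflect differently (fasinew, rirusvwal), so the final letter is not what conditions the rule; the last vowel is.
"wafahik" has last vowel 'i'. The stems whose last vowel is 'i' (debisiw → dealbisiw, vuniv → vualniv) insert -al- after the first vowel.
The other patterns: stems whose last vowel is 'e' add the prefix fa-; stems whose last vowel is 'a' delete the last vowel and add -al.
So wafahik → waalfahik.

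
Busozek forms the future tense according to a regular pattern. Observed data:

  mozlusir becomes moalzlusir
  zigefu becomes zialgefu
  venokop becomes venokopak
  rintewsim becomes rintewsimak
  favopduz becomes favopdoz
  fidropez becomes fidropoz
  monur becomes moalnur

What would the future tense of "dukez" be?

dukoz

favopduz and monur both have last vowel 'u' yet inflect differently (favopdoz, moalnur), so the last vowel is not what conditions the rule; the final letter is.
"dukez" ends in -z. The stems ending in -z (fidropez → fidropoz, favopduz → favopdoz) change the last vowel to 'o'.
The other patterns: stems ending in -r or -u insert -al- after the first vowel; stems ending in -m or -p add -ak.
So dukez → dukoz.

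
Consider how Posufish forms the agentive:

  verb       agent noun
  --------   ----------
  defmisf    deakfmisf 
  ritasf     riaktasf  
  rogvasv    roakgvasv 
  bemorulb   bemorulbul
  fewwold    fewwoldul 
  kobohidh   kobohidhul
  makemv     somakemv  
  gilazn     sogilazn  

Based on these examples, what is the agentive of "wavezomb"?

sowavezomb

"wavezomb" has second-to-last letter 'm'. The one such stem in the data (makemv → somakemv) adds the prefix so-, so the same rule applies.
The other patterns: stems whose second-to-last letter is 's' insert -ak- after the first vowel; stems whose second-to-last letter is 'd' or 'l' add -ul.
So wavezomb → sowavezomb.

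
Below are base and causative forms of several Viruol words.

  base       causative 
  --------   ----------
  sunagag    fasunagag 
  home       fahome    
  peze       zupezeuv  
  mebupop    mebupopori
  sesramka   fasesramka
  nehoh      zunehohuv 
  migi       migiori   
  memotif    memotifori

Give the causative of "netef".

peze and home both end in -e yet inflect differently (zupezeuv, fahome), so the final letter is not what conditions the rule; the first letter is.
"netef" begins with n-. The one such stem in the data (nehoh → zunehohuv) adds zu- … -uv around the stem, so the same rule applies.
So netef → zunetefuv.

zunetefuv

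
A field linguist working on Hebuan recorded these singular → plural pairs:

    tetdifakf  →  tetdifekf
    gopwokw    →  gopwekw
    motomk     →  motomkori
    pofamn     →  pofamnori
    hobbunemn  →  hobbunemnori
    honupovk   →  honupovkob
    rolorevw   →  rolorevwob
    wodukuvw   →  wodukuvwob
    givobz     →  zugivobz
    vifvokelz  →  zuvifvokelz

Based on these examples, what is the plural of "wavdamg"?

wavdamgori

motomk and honupovk both end in -k yet inflect differently (motomkori, honupovkob), so the final letter is not what conditions the rule; the second-to-last letter is.
"wavdamg" has second-to-last letter 'm'. The stems whose second-to-last letter is 'm' (motomk → motomkori, pofamn → pofamnori, hobbunemn → hobbunemnori) add -ori.
So wavdamg → wavdamgori.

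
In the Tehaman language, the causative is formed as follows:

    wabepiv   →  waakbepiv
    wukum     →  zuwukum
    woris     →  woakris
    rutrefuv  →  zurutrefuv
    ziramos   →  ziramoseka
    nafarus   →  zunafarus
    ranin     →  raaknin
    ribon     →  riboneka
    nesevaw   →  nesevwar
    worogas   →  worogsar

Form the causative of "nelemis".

worogas and woris both end in -s yet inflect differently (worogsar, woakris), so the final letter is not what conditions the rule; the last vowel is.
"nelemis" has last vowel 'i'. The stems whose last vowel is 'i' (woris → woakris, ranin → raaknin, wabepiv → waakbepiv) insert -ak- after the first vowel.
So nelemis → neaklemis.

neaklemis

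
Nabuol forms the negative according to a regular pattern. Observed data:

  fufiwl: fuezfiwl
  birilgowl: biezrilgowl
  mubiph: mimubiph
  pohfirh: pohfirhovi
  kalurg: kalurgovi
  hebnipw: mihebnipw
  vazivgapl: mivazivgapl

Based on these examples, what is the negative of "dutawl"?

dueztawl

"dutawl" has second-to-last letter 'w'. The stems whose second-to-last letter is 'w' (birilgowl → biezrilgowl, fufiwl → fuezfiwl) insert -ez- after the first vowel.
The other patterns: stems whose second-to-last letter is 'p' add the prefix mi-; stems whose second-to-last letter is 'r' add -ovi.
So dutawl → dueztawl.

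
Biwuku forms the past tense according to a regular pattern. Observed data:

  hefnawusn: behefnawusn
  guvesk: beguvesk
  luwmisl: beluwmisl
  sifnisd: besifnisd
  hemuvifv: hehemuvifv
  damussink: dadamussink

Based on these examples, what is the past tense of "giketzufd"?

gigiketzufd

"giketzufd" has second-to-last letter 'f'. The one such stem in the data (hemuvifv → hehemuvifv) repeats the first consonant+vowel as a prefix (as does damussink), so the same rule applies.
So giketzufd → gigiketzufd.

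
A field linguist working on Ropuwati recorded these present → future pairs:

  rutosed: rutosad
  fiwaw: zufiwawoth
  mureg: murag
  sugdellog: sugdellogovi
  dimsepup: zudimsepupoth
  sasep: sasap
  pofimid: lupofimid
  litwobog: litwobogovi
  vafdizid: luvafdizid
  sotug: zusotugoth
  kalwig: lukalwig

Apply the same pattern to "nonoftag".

litwobog and kalwig both end in -g yet inflect differently (litwobogovi, lukalwig), so the final letter is not what conditions the rule; the last vowel is.
"nonoftag" has last vowel 'a'. The one such stem in the data (fiwaw → zufiwawoth) adds zu- … -oth around the stem, so the same rule applies.
So nonoftag → zunonoftagoth.

zunonoftagoth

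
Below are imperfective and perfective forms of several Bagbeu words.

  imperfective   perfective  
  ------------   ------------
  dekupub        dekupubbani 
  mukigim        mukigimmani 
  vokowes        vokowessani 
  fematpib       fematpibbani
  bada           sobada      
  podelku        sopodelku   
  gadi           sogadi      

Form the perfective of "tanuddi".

podelku and dekupub both have last vowel 'u' yet inflect differently (sopodelku, dekupubbani), so the last vowel is not what conditions the rule; whether the stem ends in a vowel or a consonant is.
"tanuddi" ends in a vowel. The stems ending in a vowel (bada → sobada, gadi → sogadi, podelku → sopodelku) add the prefix so-.
The other pattern: stems ending in a consonant double the final consonant and add -ani.
So tanuddi → sotanuddi.

sotanuddi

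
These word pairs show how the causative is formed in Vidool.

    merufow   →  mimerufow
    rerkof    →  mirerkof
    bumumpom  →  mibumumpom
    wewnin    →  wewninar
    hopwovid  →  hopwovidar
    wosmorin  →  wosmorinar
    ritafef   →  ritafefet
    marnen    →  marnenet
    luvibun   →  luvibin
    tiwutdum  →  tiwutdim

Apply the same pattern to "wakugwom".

rerkof and ritafef both end in -f yet inflect differently (mirerkof, ritafefet), so the final letter is not what conditions the rule; the last vowel is.
"wakugwom" has last vowel 'o'. The stems whose last vowel is 'o' (merufow → mimerufow, rerkof → mirerkof, bumumpom → mibumumpom) add the prefix mi-.
The other patterns: stems whose last vowel is 'i' add -ar; stems whose last vowel is 'e' add -et; stems whose last vowel is 'u' change the last vowel to 'i'.
So wakugwom → miwakugwom.

miwakugwom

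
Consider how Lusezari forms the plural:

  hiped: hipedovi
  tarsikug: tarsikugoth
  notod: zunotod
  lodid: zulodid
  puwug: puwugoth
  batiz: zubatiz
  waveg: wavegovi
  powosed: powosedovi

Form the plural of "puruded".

purudedovi

waveg and puwug both end in -g yet inflect differently (wavegovi, puwugoth), so the final letter is not what conditions the rule; the last vowel is.
"puruded" has last vowel 'e'. The stems whose last vowel is 'e' (hiped → hipedovi, waveg → wavegovi, powosed → powosedovi) add -ovi.
So puruded → purudedovi.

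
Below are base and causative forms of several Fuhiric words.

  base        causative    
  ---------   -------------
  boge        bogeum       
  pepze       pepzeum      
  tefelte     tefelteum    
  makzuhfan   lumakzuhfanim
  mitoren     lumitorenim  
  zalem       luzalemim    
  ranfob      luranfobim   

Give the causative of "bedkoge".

boge and mitoren both have last vowel 'e' yet inflect differently (bogeum, lumitorenim), so the last vowel is not what conditions the rule; the final letter is.
"bedkoge" ends in -e. The stems ending in -e (boge → bogeum, pepze → pepzeum, tefelte → tefelteum) add -um.
So bedkoge → bedkogeum.

bedkogeum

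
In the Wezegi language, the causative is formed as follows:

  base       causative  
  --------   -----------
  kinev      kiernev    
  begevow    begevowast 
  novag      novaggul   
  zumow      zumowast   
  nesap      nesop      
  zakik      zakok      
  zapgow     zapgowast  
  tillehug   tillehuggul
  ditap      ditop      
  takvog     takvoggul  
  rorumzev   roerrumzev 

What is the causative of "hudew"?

hudewast

takvog and zumow both have last vowel 'o' yet inflect differently (takvoggul, zumowast), so the last vowel is not what conditions the rule; the final letter is.
"hudew" ends in -w. The stems ending in -w (zumow → zumowast, begevow → begevowast, zapgow → zapgowast) add -ast.
The other patterns: stems ending in -g double the final consonant and add -ul; stems ending in -v insert -er- after the first vowel; stems ending in -k or -p change the last vowel to 'o'.
So hudew → hudewast.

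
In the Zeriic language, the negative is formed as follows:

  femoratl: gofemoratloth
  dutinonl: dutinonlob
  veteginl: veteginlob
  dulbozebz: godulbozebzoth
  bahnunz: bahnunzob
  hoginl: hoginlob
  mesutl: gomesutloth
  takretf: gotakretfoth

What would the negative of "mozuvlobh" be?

gomozuvlobhoth

bahnunz and dulbozebz both end in -z yet inflect differently (bahnunzob, godulbozebzoth), so the final letter is not what conditions the rule; the second-to-last letter is.
"mozuvlobh" has second-to-last letter 'b'. The one such stem in the data (dulbozebz → godulbozebzoth) adds go- … -oth around the stem, so the same rule applies.
So mozuvlobh → gomozuvlobhoth.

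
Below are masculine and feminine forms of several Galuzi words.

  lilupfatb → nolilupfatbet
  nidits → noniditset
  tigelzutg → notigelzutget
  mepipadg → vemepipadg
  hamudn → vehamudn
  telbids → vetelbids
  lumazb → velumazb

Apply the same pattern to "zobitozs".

vezobitozs

tigelzutg and mepipadg both end in -g yet inflect differently (notigelzutget, vemepipadg), so the final letter is not what conditions the rule; the second-to-last letter is.
"zobitozs" has second-to-last letter 'z'. The one such stem in the data (lumazb → velumazb) adds the prefix ve-, so the same rule applies.
So zobitozs → vezobitozs.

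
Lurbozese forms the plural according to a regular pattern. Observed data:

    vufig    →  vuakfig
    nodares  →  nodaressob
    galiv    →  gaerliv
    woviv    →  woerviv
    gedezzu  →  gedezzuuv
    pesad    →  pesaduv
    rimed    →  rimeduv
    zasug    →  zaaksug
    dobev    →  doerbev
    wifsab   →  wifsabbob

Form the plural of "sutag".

suaktag

"sutag" ends in -g. The stems ending in -g (vufig → vuakfig, zasug → zaaksug) insert -ak- after the first vowel.
So sutag → suaktag.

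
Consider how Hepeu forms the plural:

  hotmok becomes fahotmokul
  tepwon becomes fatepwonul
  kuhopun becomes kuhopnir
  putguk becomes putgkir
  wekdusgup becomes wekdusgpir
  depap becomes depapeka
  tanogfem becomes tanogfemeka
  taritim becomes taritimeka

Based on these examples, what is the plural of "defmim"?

defmimeka

tepwon and kuhopun both end in -n yet inflect differently (fatepwonul, kuhopnir), so the final letter is not what conditions the rule; the last vowel is.
"defmim" has last vowel 'i'. The one such stem in the data (taritim → taritimeka) adds -eka, so the same rule applies.
So defmim → defmimeka.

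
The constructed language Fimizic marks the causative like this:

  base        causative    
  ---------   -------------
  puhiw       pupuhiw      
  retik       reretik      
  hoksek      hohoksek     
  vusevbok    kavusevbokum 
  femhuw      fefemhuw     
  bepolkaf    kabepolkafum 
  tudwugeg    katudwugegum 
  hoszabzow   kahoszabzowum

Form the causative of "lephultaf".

kalephultafum

"lephultaf" has 3 vowels. The stems with 3 vowels (bepolkaf → kabepolkafum, hoszabzow → kahoszabzowum, vusevbok → kavusevbokum) add ka- … -um around the stem.
The other pattern: stems with 2 vowels repeat the first consonant+vowel as a prefix.
So lephultaf → kalephultafum.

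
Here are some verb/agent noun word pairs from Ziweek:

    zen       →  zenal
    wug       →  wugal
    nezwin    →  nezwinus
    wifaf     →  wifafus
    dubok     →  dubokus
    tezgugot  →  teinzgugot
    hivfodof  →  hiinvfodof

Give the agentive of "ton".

tonal

zen and nezwin both end in -n yet inflect differently (zenal, nezwinus), so the final letter is not what conditions the rule; the number of vowels is.
"ton" has 1 vowel. The stems with 1 vowel (zen → zenal, wug → wugal) add -al.
So ton → tonal.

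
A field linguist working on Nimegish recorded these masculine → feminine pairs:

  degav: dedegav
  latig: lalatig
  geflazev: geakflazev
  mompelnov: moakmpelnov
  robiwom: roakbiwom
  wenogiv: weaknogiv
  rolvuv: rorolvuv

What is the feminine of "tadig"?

wenogiv and rolvuv both end in -v yet inflect differently (weaknogiv, rorolvuv), so the final letter is not what conditions the rule; the number of vowels is.
"tadig" has 2 vowels. The stems with 2 vowels (rolvuv → rorolvuv, degav → dedegav, latig → lalatig) repeat the first consonant+vowel as a prefix.
So tadig → tatadig.

tatadig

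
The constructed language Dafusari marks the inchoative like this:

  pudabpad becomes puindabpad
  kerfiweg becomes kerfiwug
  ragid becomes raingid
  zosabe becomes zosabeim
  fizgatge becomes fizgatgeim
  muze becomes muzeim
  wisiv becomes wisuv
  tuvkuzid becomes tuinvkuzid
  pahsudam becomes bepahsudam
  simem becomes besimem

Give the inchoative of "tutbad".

tuintbad

"tutbad" ends in -d. The stems ending in -d (pudabpad → puindabpad, ragid → raingid, tuvkuzid → tuinvkuzid) insert -in- after the first vowel.
So tutbad → tuintbad.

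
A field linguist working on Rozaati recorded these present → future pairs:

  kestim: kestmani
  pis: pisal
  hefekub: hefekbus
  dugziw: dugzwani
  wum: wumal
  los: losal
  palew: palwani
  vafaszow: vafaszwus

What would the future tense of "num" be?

numal

wum and kestim both end in -m yet inflect differently (wumal, kestmani), so the final letter is not what conditions the rule; the number of vowels is.
"num" has 1 vowel. The stems with 1 vowel (pis → pisal, wum → wumal, los → losal) add -al.
So num → numal.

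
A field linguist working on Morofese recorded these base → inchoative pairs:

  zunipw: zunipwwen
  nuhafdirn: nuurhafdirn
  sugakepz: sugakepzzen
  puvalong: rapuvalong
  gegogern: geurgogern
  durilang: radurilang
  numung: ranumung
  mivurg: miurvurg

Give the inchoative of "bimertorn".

biurmertorn

puvalong and mivurg both end in -g yet inflect differently (rapuvalong, miurvurg), so the final letter is not what conditions the rule; the second-to-last letter is.
"bimertorn" has second-to-last letter 'r'. The stems whose second-to-last letter is 'r' (mivurg → miurvurg, nuhafdirn → nuurhafdirn, gegogern → geurgogern) insert -ur- after the first vowel.
The other patterns: stems whose second-to-last letter is 'n' add the prefix ra-; stems whose second-to-last letter is 'p' double the final consonant and add -en.
So bimertorn → biurmertorn.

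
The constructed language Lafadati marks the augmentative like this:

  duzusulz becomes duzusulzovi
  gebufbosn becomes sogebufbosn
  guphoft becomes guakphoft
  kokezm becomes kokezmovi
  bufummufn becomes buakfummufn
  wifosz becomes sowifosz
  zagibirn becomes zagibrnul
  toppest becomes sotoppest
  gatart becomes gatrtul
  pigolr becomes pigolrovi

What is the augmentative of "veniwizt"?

wifosz and duzusulz both end in -z yet inflect differently (sowifosz, duzusulzovi), so the final letter is not what conditions the rule; the second-to-last letter is.
"veniwizt" has second-to-last letter 'z'. The one such stem in the data (kokezm → kokezmovi) adds -ovi, so the same rule applies.
So veniwizt → veniwiztovi.

veniwiztovi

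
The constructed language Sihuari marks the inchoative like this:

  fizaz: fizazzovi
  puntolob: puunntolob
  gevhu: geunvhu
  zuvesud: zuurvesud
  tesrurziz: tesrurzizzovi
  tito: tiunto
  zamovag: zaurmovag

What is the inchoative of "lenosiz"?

lenosizzovi

zamovag and fizaz both have last vowel 'a' yet inflect differently (zaurmovag, fizazzovi), so the last vowel is not what conditions the rule; the final letter is.
"lenosiz" ends in -z. The stems ending in -z (fizaz → fizazzovi, tesrurziz → tesrurzizzovi) double the final consonant and add -ovi.
The other patterns: stems ending in -d or -g insert -ur- after the first vowel; stems ending in -b, -o or -u insert -un- after the first vowel.
So lenosiz → lenosizzovi.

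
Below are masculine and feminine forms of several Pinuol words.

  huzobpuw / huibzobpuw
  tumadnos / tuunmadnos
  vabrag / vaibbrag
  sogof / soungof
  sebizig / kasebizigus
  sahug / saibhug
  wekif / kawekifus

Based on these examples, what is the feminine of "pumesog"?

"pumesog" has last vowel 'o'. The stems whose last vowel is 'o' (tumadnos → tuunmadnos, sogof → soungof) insert -un- after the first vowel.
The other patterns: stems whose last vowel is 'a' or 'u' insert -ib- after the first vowel; stems whose last vowel is 'i' add ka- … -us around the stem.
So pumesog → puunmesog.

puunmesog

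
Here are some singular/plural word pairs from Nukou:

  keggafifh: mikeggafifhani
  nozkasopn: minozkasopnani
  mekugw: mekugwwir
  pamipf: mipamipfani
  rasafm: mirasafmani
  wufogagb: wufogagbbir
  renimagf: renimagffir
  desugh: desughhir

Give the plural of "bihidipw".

renimagf and pamipf both end in -f yet inflect differently (renimagffir, mipamipfani), so the final letter is not what conditions the rule; the second-to-last letter is.
"bihidipw" has second-to-last letter 'p'. The stems whose second-to-last letter is 'p' (nozkasopn → minozkasopnani, pamipf → mipamipfani) add mi- … -ani around the stem.
So bihidipw → mibihidipwani.

mibihidipwani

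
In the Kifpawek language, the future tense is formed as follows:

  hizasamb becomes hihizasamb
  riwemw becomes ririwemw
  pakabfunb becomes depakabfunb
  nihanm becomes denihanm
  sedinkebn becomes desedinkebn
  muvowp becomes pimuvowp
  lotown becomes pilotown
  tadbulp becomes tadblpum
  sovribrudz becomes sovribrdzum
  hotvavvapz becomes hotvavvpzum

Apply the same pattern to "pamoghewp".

pipamoghewp

hizasamb and pakabfunb both end in -b yet inflect differently (hihizasamb, depakabfunb), so the final letter is not what conditions the rule; the second-to-last letter is.
"pamoghewp" has second-to-last letter 'w'. The stems whose second-to-last letter is 'w' (muvowp → pimuvowp, lotown → pilotown) add the prefix pi-.
The other patterns: stems whose second-to-last letter is 'm' repeat the first consonant+vowel as a prefix; stems whose second-to-last letter is 'b' or 'n' add the prefix de-; stems whose second-to-last letter is 'd', 'l' or 'p' delete the last vowel and add -um.
So pamoghewp → pipamoghewp.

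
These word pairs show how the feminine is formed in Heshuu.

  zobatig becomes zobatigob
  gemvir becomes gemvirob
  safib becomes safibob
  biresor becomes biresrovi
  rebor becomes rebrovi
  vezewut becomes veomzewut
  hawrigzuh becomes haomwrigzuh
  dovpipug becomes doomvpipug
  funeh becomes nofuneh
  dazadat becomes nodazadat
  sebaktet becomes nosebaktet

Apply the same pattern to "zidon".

zidnovi

"zidon" has last vowel 'o'. The stems whose last vowel is 'o' (biresor → biresrovi, rebor → rebrovi) delete the last vowel and add -ovi.
The other patterns: stems whose last vowel is 'i' add -ob; stems whose last vowel is 'u' insert -om- after the first vowel; stems whose last vowel is 'a' or 'e' add the prefix no-.
So zidon → zidnovi.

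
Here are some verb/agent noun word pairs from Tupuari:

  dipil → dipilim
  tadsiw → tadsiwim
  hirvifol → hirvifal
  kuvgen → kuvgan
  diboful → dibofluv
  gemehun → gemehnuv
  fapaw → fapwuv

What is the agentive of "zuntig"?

"zuntig" has last vowel 'i'. The stems whose last vowel is 'i' (dipil → dipilim, tadsiw → tadsiwim) add -im.
The other patterns: stems whose last vowel is 'e' or 'o' change the last vowel to 'a'; stems whose last vowel is 'a' or 'u' delete the last vowel and add -uv.
So zuntig → zuntigim.

zuntigim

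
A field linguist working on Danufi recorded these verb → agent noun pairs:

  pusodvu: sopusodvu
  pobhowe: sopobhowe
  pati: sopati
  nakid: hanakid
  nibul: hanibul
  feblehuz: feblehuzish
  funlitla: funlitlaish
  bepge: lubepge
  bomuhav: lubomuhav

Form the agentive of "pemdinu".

sopemdinu

pobhowe and bepge both end in -e yet inflect differently (sopobhowe, lubepge), so the final letter is not what conditions the rule; the first letter is.
"pemdinu" begins with p-. The stems beginning with p- (pusodvu → sopusodvu, pobhowe → sopobhowe, pati → sopati) add the prefix so-.
The other patterns: stems beginning with n- add the prefix ha-; stems beginning with f- add -ish; stems beginning with b- add the prefix lu-.
So pemdinu → sopemdinu.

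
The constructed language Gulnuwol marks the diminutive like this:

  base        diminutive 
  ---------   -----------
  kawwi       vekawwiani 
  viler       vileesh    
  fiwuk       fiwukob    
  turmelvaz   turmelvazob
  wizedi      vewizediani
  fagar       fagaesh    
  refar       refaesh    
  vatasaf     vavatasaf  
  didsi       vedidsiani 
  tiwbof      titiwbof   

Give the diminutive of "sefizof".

refar and vatasaf both have last vowel 'a' yet inflect differently (refaesh, vavatasaf), so the last vowel is not what conditions the rule; the final letter is.
"sefizof" ends in -f. The stems ending in -f (tiwbof → titiwbof, vatasaf → vavatasaf) repeat the first consonant+vowel as a prefix.
The other patterns: stems ending in -r drop the final letter and add -esh; stems ending in -i add ve- … -ani around the stem; stems ending in -k or -z add -ob.
So sefizof → sesefizof.

sesefizof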